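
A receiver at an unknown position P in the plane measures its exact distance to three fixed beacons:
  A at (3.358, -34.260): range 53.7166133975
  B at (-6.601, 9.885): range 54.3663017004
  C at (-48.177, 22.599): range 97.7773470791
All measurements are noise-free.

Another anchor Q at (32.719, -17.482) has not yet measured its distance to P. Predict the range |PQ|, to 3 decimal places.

20.564

eq1: (x − 3.358)² + (y + 34.260)² = 53.7166133975²
eq2: (x + 6.601)² + (y − 9.885)² = 54.3663017004²
eq3: (x + 48.177)² + (y − 22.599)² = 97.7773470791²
eq2−eq3, eq2−eq1 (x²,y² cancel):
  -83.152·x + 25.428·y = -3914.263137
  19.918·x − 88.290·y = 1113.957544
det = -83.152·-88.290 − 25.428·19.918 = 6835.015176
x = (-3914.263137·-88.290 − 25.428·1113.957544) / 6835.015176 = 46.417538
y = (-83.152·1113.957544 − -3914.263137·19.918) / 6835.015176 = -2.145351
|P − Q| = √((46.417538 − 32.719)² + (-2.145351 − -17.482)²) = 20.563627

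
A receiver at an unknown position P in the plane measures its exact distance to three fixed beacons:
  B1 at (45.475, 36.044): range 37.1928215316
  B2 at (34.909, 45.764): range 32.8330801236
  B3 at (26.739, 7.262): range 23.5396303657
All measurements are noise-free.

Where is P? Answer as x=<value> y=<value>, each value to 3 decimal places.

x=10.261 y=24.073

eq1: (x − 45.475)² + (y − 36.044)² = 37.1928215316²
eq2: (x − 34.909)² + (y − 45.764)² = 32.8330801236²
eq3: (x − 26.739)² + (y − 7.262)² = 23.5396303657²
eq1−eq3, eq1−eq2 (x²,y² cancel):
  -37.472·x − 57.564·y = -1770.243020
  -21.132·x + 19.440·y = 251.131239
det = -37.472·19.440 − -57.564·-21.132 = -1944.898128
x = (-1770.243020·19.440 − -57.564·251.131239) / -1944.898128 = 10.261414
y = (-37.472·251.131239 − -1770.243020·-21.132) / -1944.898128 = 24.072811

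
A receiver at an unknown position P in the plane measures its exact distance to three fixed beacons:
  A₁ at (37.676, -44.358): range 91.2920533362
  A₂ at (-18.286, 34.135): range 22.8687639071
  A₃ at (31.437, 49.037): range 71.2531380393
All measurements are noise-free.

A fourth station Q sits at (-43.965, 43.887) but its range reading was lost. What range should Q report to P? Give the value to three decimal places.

eq1: (x − 37.676)² + (y + 44.358)² = 91.2920533362²
eq2: (x + 18.286)² + (y − 34.135)² = 22.8687639071²
eq3: (x − 31.437)² + (y − 49.037)² = 71.2531380393²
eq2−eq3, eq2−eq1 (x²,y² cancel):
  99.446·x + 29.804·y = -2660.693001
  111.924·x − 156.986·y = -5923.721521
det = 99.446·-156.986 − 29.804·111.924 = -18947.412652
x = (-2660.693001·-156.986 − 29.804·-5923.721521) / -18947.412652 = -31.362707
y = (99.446·-5923.721521 − -2660.693001·111.924) / -18947.412652 = 15.373867
|P − Q| = √((-31.362707 − -43.965)² + (15.373867 − 43.887)²) = 31.173972

31.174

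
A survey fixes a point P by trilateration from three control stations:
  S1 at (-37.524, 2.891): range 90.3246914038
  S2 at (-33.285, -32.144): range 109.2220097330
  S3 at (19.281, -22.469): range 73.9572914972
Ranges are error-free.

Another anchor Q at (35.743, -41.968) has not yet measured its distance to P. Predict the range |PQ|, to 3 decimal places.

eq1: (x + 37.524)² + (y − 2.891)² = 90.3246914038²
eq2: (x + 33.285)² + (y + 32.144)² = 109.2220097330²
eq3: (x − 19.281)² + (y + 22.469)² = 73.9572914972²
eq1−eq2, eq1−eq3 (x²,y² cancel):
  8.478·x − 70.070·y = -3046.178029
  113.610·x − 50.720·y = 2149.073377
det = 8.478·-50.720 − -70.070·113.610 = 7530.648540
x = (-3046.178029·-50.720 − -70.070·2149.073377) / 7530.648540 = 40.512808
y = (8.478·2149.073377 − -3046.178029·113.610) / 7530.648540 = 48.375134
|P − Q| = √((40.512808 − 35.743)² + (48.375134 − -41.968)²) = 90.468961

90.469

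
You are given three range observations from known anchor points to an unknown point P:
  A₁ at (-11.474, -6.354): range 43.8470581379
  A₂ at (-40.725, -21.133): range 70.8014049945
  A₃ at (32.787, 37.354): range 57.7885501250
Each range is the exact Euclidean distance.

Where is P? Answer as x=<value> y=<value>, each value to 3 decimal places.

eq1: (x + 11.474)² + (y + 6.354)² = 43.8470581379²
eq2: (x + 40.725)² + (y + 21.133)² = 70.8014049945²
eq3: (x − 32.787)² + (y − 37.354)² = 57.7885501250²
eq2−eq3, eq2−eq1 (x²,y² cancel):
  147.024·x + 116.974·y = 2038.501795
  58.502·x + 29.558·y = 1157.171120
det = 147.024·29.558 − 116.974·58.502 = -2497.477556
x = (2038.501795·29.558 − 116.974·1157.171120) / -2497.477556 = 30.072302
y = (147.024·1157.171120 − 2038.501795·58.502) / -2497.477556 = -20.370752

x=30.072 y=-20.371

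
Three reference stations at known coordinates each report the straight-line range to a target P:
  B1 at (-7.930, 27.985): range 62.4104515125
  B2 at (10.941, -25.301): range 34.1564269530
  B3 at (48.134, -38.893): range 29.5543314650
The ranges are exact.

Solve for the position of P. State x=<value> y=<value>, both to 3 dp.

eq1: (x + 7.930)² + (y − 27.985)² = 62.4104515125²
eq2: (x − 10.941)² + (y + 25.301)² = 34.1564269530²
eq3: (x − 48.134)² + (y + 38.893)² = 29.5543314650²
eq1−eq3, eq1−eq2 (x²,y² cancel):
  112.128·x − 133.756·y = 6005.108230
  37.742·x − 106.572·y = 2642.203913
det = 112.128·-106.572 − -133.756·37.742 = -6901.486264
x = (6005.108230·-106.572 − -133.756·2642.203913) / -6901.486264 = 41.522327
y = (112.128·2642.203913 − 6005.108230·37.742) / -6901.486264 = -10.087718

x=41.522 y=-10.088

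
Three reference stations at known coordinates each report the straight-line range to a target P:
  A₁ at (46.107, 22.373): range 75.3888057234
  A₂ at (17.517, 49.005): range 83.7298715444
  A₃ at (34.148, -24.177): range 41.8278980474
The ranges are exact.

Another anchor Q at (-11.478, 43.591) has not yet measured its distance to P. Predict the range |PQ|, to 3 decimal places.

74.738

eq1: (x − 46.107)² + (y − 22.373)² = 75.3888057234²
eq2: (x − 17.517)² + (y − 49.005)² = 83.7298715444²
eq3: (x − 34.148)² + (y + 24.177)² = 41.8278980474²
eq2−eq3, eq2−eq1 (x²,y² cancel):
  33.262·x − 146.364·y = 4303.396253
  57.180·x − 53.264·y = 1245.290624
det = 33.262·-53.264 − -146.364·57.180 = 6597.426352
x = (4303.396253·-53.264 − -146.364·1245.290624) / 6597.426352 = -7.116469
y = (33.262·1245.290624 − 4303.396253·57.180) / 6597.426352 = -31.019269
|P − Q| = √((-7.116469 − -11.478)² + (-31.019269 − 43.591)²) = 74.737642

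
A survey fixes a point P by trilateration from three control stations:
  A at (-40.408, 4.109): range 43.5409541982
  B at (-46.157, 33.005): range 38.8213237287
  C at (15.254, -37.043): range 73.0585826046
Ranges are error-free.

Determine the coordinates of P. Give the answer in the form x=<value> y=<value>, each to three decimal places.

eq1: (x + 40.408)² + (y − 4.109)² = 43.5409541982²
eq2: (x + 46.157)² + (y − 33.005)² = 38.8213237287²
eq3: (x − 15.254)² + (y + 37.043)² = 73.0585826046²
eq2−eq3, eq2−eq1 (x²,y² cancel):
  122.822·x − 140.096·y = -5445.391625
  11.498·x − 57.792·y = -1958.827845
det = 122.822·-57.792 − -140.096·11.498 = -5487.305216
x = (-5445.391625·-57.792 − -140.096·-1958.827845) / -5487.305216 = -7.339874
y = (122.822·-1958.827845 − -5445.391625·11.498) / -5487.305216 = 32.434143

x=-7.340 y=32.434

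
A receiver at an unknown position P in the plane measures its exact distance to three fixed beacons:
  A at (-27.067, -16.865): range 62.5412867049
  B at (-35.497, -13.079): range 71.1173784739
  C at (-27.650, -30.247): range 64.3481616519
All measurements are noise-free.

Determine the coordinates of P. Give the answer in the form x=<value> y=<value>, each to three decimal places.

eq1: (x + 27.067)² + (y + 16.865)² = 62.5412867049²
eq2: (x + 35.497)² + (y + 13.079)² = 71.1173784739²
eq3: (x + 27.650)² + (y + 30.247)² = 64.3481616519²
eq2−eq3, eq2−eq1 (x²,y² cancel):
  15.694·x − 34.336·y = 1165.301872
  16.860·x − 7.572·y = 732.222442
det = 15.694·-7.572 − -34.336·16.860 = 460.069992
x = (1165.301872·-7.572 − -34.336·732.222442) / 460.069992 = 35.468351
y = (15.694·732.222442 − 1165.301872·16.860) / 460.069992 = -17.726630

x=35.468 y=-17.727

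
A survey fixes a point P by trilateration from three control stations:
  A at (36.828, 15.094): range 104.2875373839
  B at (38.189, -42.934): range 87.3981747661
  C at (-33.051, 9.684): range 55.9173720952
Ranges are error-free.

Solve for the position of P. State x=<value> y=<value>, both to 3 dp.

x=-49.204 y=-43.849

eq1: (x − 36.828)² + (y − 15.094)² = 104.2875373839²
eq2: (x − 38.189)² + (y + 42.934)² = 87.3981747661²
eq3: (x + 33.051)² + (y − 9.684)² = 55.9173720952²
eq3−eq2, eq3−eq1 (x²,y² cancel):
  142.480·x − 105.236·y = -2396.108830
  139.758·x + 10.820·y = -7351.155989
det = 142.480·10.820 − -105.236·139.758 = 16249.206488
x = (-2396.108830·10.820 − -105.236·-7351.155989) / 16249.206488 = -49.204381
y = (142.480·-7351.155989 − -2396.108830·139.758) / 16249.206488 = -43.849361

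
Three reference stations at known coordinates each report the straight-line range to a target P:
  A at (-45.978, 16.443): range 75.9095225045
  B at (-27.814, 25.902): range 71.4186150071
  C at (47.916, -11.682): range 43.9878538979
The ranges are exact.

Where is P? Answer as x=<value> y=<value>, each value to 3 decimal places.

eq1: (x + 45.978)² + (y − 16.443)² = 75.9095225045²
eq2: (x + 27.814)² + (y − 25.902)² = 71.4186150071²
eq3: (x − 47.916)² + (y + 11.682)² = 43.9878538979²
eq3−eq2, eq3−eq1 (x²,y² cancel):
  -151.460·x + 75.168·y = -4153.567259
  -187.788·x + 56.250·y = -3875.387763
det = -151.460·56.250 − 75.168·-187.788 = 5596.023384
x = (-4153.567259·56.250 − 75.168·-3875.387763) / 5596.023384 = 10.304994
y = (-151.460·-3875.387763 − -4153.567259·-187.788) / 5596.023384 = -34.493040

x=10.305 y=-34.493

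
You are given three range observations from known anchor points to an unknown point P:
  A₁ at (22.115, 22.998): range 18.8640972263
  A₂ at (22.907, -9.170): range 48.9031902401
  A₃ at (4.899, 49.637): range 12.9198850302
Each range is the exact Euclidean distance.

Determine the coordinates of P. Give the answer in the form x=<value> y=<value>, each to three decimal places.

x=11.046 y=38.273

eq1: (x − 22.115)² + (y − 22.998)² = 18.8640972263²
eq2: (x − 22.907)² + (y + 9.170)² = 48.9031902401²
eq3: (x − 4.899)² + (y − 49.637)² = 12.9198850302²
eq1−eq2, eq1−eq3 (x²,y² cancel):
  1.584·x − 64.336·y = -2444.829531
  -34.432·x + 53.278·y = 1658.781476
det = 1.584·53.278 − -64.336·-34.432 = -2130.824800
x = (-2444.829531·53.278 − -64.336·1658.781476) / -2130.824800 = 11.045611
y = (1.584·1658.781476 − -2444.829531·-34.432) / -2130.824800 = 38.272908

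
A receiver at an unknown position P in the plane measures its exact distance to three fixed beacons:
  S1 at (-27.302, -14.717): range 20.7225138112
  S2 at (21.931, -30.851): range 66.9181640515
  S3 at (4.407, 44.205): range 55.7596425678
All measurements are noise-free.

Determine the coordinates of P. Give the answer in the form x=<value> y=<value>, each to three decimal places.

eq1: (x + 27.302)² + (y + 14.717)² = 20.7225138112²
eq2: (x − 21.931)² + (y + 30.851)² = 66.9181640515²
eq3: (x − 4.407)² + (y − 44.205)² = 55.7596425678²
eq1−eq2, eq1−eq3 (x²,y² cancel):
  98.466·x − 32.268·y = -3577.854432
  63.418·x + 117.844·y = -1668.200780
det = 98.466·117.844 − -32.268·63.418 = 13649.999328
x = (-3577.854432·117.844 − -32.268·-1668.200780) / 13649.999328 = -34.832103
y = (98.466·-1668.200780 − -3577.854432·63.418) / 13649.999328 = 4.588961

x=-34.832 y=4.589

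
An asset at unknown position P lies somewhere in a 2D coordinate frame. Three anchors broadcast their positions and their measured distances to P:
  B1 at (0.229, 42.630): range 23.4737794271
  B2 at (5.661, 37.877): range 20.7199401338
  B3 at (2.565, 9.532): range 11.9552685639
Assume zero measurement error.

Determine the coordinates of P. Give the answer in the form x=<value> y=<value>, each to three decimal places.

x=-3.980 y=19.537

eq1: (x − 0.229)² + (y − 42.630)² = 23.4737794271²
eq2: (x − 5.661)² + (y − 37.877)² = 20.7199401338²
eq3: (x − 2.565)² + (y − 9.532)² = 11.9552685639²
eq1−eq2, eq1−eq3 (x²,y² cancel):
  10.864·x − 9.506·y = -228.952890
  4.672·x − 66.196·y = -1311.841218
det = 10.864·-66.196 − -9.506·4.672 = -674.741312
x = (-228.952890·-66.196 − -9.506·-1311.841218) / -674.741312 = -3.979900
y = (10.864·-1311.841218 − -228.952890·4.672) / -674.741312 = 19.536636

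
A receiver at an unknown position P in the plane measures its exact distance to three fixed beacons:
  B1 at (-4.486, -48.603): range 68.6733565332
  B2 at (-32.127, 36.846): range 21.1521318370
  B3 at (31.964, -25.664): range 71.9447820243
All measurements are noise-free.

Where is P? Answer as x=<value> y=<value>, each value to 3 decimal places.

x=-26.327 y=16.505

eq1: (x + 4.486)² + (y + 48.603)² = 68.6733565332²
eq2: (x + 32.127)² + (y − 36.846)² = 21.1521318370²
eq3: (x − 31.964)² + (y + 25.664)² = 71.9447820243²
eq3−eq2, eq3−eq1 (x²,y² cancel):
  -128.182·x + 125.020·y = 5438.072632
  -72.900·x − 45.878·y = 1162.059376
det = -128.182·-45.878 − 125.020·-72.900 = 14994.691796
x = (5438.072632·-45.878 − 125.020·1162.059376) / 14994.691796 = -26.327221
y = (-128.182·1162.059376 − 5438.072632·-72.900) / 14994.691796 = 16.504534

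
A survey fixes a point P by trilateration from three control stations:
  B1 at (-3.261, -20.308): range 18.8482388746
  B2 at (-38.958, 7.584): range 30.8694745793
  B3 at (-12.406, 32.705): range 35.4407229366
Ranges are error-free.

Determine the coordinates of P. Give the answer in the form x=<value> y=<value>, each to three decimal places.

x=-9.832 y=-2.642

eq1: (x + 3.261)² + (y + 20.308)² = 18.8482388746²
eq2: (x + 38.958)² + (y − 7.584)² = 30.8694745793²
eq3: (x + 12.406)² + (y − 32.705)² = 35.4407229366²
eq1−eq3, eq1−eq2 (x²,y² cancel):
  -18.290·x + 106.026·y = -100.311858
  -71.394·x + 55.784·y = 554.525483
det = -18.290·55.784 − 106.026·-71.394 = 6549.330884
x = (-100.311858·55.784 − 106.026·554.525483) / 6549.330884 = -9.831526
y = (-18.290·554.525483 − -100.311858·-71.394) / 6549.330884 = -2.642092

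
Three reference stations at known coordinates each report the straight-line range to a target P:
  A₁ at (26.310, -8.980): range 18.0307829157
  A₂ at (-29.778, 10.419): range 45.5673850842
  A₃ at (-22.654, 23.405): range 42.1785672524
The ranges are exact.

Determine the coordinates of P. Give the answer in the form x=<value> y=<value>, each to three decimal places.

eq1: (x − 26.310)² + (y + 8.980)² = 18.0307829157²
eq2: (x + 29.778)² + (y − 10.419)² = 45.5673850842²
eq3: (x + 22.654)² + (y − 23.405)² = 42.1785672524²
eq3−eq1, eq3−eq2 (x²,y² cancel):
  97.928·x − 64.770·y = 1165.781162
  -14.248·x − 25.972·y = -363.067944
det = 97.928·-25.972 − -64.770·-14.248 = -3466.228976
x = (1165.781162·-25.972 − -64.770·-363.067944) / -3466.228976 = 15.519338
y = (97.928·-363.067944 − 1165.781162·-14.248) / -3466.228976 = 5.465440

x=15.519 y=5.465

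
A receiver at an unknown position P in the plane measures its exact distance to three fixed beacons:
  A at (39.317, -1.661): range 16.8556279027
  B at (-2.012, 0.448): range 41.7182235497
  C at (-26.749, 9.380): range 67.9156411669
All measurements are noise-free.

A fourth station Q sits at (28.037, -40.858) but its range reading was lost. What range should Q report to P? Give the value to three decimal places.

23.961

eq1: (x − 39.317)² + (y + 1.661)² = 16.8556279027²
eq2: (x + 2.012)² + (y − 0.448)² = 41.7182235497²
eq3: (x + 26.749)² + (y − 9.380)² = 67.9156411669²
eq2−eq3, eq2−eq1 (x²,y² cancel):
  -49.474·x + 17.864·y = -2072.879586
  82.658·x − 4.218·y = 3000.634546
det = -49.474·-4.218 − 17.864·82.658 = -1267.921180
x = (-2072.879586·-4.218 − 17.864·3000.634546) / -1267.921180 = 35.380693
y = (-49.474·3000.634546 − -2072.879586·82.658) / -1267.921180 = -18.050560
|P − Q| = √((35.380693 − 28.037)² + (-18.050560 − -40.858)²) = 23.960575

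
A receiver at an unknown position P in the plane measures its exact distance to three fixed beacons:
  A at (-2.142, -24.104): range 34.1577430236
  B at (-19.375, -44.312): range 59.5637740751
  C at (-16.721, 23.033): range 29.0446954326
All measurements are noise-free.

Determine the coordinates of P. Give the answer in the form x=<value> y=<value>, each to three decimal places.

eq1: (x + 2.142)² + (y + 24.104)² = 34.1577430236²
eq2: (x + 19.375)² + (y + 44.312)² = 59.5637740751²
eq3: (x + 16.721)² + (y − 23.033)² = 29.0446954326²
eq3−eq1, eq3−eq2 (x²,y² cancel):
  29.158·x − 94.274·y = -547.677026
  -5.308·x − 134.690·y = -1175.415810
det = 29.158·-134.690 − -94.274·-5.308 = -4427.697412
x = (-547.677026·-134.690 − -94.274·-1175.415810) / -4427.697412 = 8.366545
y = (29.158·-1175.415810 − -547.677026·-5.308) / -4427.697412 = 8.397106

x=8.367 y=8.397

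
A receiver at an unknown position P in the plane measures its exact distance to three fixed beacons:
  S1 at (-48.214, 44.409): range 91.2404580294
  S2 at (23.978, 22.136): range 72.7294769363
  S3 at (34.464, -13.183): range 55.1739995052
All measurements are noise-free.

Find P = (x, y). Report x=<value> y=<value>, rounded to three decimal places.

x=-13.721 y=-40.060

eq1: (x + 48.214)² + (y − 44.409)² = 91.2404580294²
eq2: (x − 23.978)² + (y − 22.136)² = 72.7294769363²
eq3: (x − 34.464)² + (y + 13.183)² = 55.1739995052²
eq3−eq2, eq3−eq1 (x²,y² cancel):
  -20.972·x + 70.638·y = -2542.018399
  -165.356·x + 115.184·y = -2345.460668
det = -20.972·115.184 − 70.638·-165.356 = 9264.778280
x = (-2542.018399·115.184 − 70.638·-2345.460668) / 9264.778280 = -13.720911
y = (-20.972·-2345.460668 − -2542.018399·-165.356) / 9264.778280 = -40.060213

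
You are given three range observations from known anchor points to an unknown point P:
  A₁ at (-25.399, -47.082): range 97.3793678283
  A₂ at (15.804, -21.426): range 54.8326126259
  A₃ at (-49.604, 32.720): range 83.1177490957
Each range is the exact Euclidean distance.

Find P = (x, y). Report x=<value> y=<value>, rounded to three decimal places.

x=33.484 y=30.478

eq1: (x + 25.399)² + (y + 47.082)² = 97.3793678283²
eq2: (x − 15.804)² + (y + 21.426)² = 54.8326126259²
eq3: (x + 49.604)² + (y − 32.720)² = 83.1177490957²
eq2−eq3, eq2−eq1 (x²,y² cancel):
  -130.816·x + 108.292·y = -1079.629483
  -82.406·x − 51.312·y = -4323.141838
det = -130.816·-51.312 − 108.292·-82.406 = 15636.341144
x = (-1079.629483·-51.312 − 108.292·-4323.141838) / 15636.341144 = 33.483512
y = (-130.816·-4323.141838 − -1079.629483·-82.406) / 15636.341144 = 30.478241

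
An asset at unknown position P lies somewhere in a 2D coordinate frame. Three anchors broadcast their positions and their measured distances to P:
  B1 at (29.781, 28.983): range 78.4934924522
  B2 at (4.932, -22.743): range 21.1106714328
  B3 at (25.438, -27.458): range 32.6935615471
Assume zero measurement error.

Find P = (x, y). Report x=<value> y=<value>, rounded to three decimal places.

x=-3.880 y=-41.927

eq1: (x − 29.781)² + (y − 28.983)² = 78.4934924522²
eq2: (x − 4.932)² + (y + 22.743)² = 21.1106714328²
eq3: (x − 25.438)² + (y + 27.458)² = 32.6935615471²
eq1−eq3, eq1−eq2 (x²,y² cancel):
  -8.686·x − 112.882·y = 4766.470749
  -49.698·x − 103.452·y = 4530.214332
det = -8.686·-103.452 − -112.882·-49.698 = -4711.425564
x = (4766.470749·-103.452 − -112.882·4530.214332) / -4711.425564 = -3.879659
y = (-8.686·4530.214332 − 4766.470749·-49.698) / -4711.425564 = -41.926720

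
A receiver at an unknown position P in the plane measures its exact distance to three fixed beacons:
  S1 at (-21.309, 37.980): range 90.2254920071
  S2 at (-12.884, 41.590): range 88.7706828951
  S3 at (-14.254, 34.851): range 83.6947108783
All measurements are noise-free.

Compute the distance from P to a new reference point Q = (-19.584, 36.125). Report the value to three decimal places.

87.716

eq1: (x + 21.309)² + (y − 37.980)² = 90.2254920071²
eq2: (x + 12.884)² + (y − 41.590)² = 88.7706828951²
eq3: (x + 14.254)² + (y − 34.851)² = 83.6947108783²
eq2−eq3, eq2−eq1 (x²,y² cancel):
  -2.740·x − 13.478·y = 397.472674
  -16.850·x − 7.220·y = -259.576941
det = -2.740·-7.220 − -13.478·-16.850 = -207.321500
x = (397.472674·-7.220 − -13.478·-259.576941) / -207.321500 = 30.717175
y = (-2.740·-259.576941 − 397.472674·-16.850) / -207.321500 = -35.735104
|P − Q| = √((30.717175 − -19.584)² + (-35.735104 − 36.125)²) = 87.715921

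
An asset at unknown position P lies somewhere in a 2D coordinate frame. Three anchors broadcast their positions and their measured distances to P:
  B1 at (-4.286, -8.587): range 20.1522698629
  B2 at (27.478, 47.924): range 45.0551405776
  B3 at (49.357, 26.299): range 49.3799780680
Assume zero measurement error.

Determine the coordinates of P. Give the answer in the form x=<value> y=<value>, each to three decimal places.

x=2.626 y=10.343

eq1: (x + 4.286)² + (y + 8.587)² = 20.1522698629²
eq2: (x − 27.478)² + (y − 47.924)² = 45.0551405776²
eq3: (x − 49.357)² + (y − 26.299)² = 49.3799780680²
eq1−eq3, eq1−eq2 (x²,y² cancel):
  107.286·x + 69.772·y = 1003.376232
  63.528·x + 113.022·y = 1335.792183
det = 107.286·113.022 − 69.772·63.528 = 7693.202676
x = (1003.376232·113.022 − 69.772·1335.792183) / 7693.202676 = 2.626045
y = (107.286·1335.792183 − 1003.376232·63.528) / 7693.202676 = 10.342808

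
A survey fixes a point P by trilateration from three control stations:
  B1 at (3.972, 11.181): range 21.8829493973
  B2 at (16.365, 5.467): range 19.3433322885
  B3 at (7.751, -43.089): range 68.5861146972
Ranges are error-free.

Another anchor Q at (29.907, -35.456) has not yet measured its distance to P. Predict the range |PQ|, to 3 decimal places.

60.099

eq1: (x − 3.972)² + (y − 11.181)² = 21.8829493973²
eq2: (x − 16.365)² + (y − 5.467)² = 19.3433322885²
eq3: (x − 7.751)² + (y + 43.089)² = 68.5861146972²
eq2−eq1, eq2−eq3 (x²,y² cancel):
  -24.786·x + 11.428·y = -261.608739
  -17.228·x − 97.112·y = -2710.852017
det = -24.786·-97.112 − 11.428·-17.228 = 2603.899616
x = (-261.608739·-97.112 − 11.428·-2710.852017) / 2603.899616 = 21.654047
y = (-24.786·-2710.852017 − -261.608739·-17.228) / 2603.899616 = 24.073195
|P − Q| = √((21.654047 − 29.907)² + (24.073195 − -35.456)²) = 60.098555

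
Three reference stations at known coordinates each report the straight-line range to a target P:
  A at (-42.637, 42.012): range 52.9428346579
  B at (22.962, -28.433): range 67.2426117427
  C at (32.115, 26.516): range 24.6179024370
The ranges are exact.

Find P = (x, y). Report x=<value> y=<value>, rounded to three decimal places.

eq1: (x + 42.637)² + (y − 42.012)² = 52.9428346579²
eq2: (x − 22.962)² + (y + 28.433)² = 67.2426117427²
eq3: (x − 32.115)² + (y − 26.516)² = 24.6179024370²
eq2−eq1, eq2−eq3 (x²,y² cancel):
  -131.198·x + 140.890·y = 3965.858072
  18.306·x + 109.898·y = 4314.310262
det = -131.198·109.898 − 140.890·18.306 = -16997.530144
x = (3965.858072·109.898 − 140.890·4314.310262) / -16997.530144 = 10.119312
y = (-131.198·4314.310262 − 3965.858072·18.306) / -16997.530144 = 37.571804

x=10.119 y=37.572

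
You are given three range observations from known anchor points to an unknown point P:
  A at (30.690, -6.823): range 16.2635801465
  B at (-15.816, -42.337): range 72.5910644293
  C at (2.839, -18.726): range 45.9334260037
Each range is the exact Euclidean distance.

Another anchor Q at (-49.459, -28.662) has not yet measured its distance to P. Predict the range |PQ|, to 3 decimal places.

eq1: (x − 30.690)² + (y + 6.823)² = 16.2635801465²
eq2: (x + 15.816)² + (y + 42.337)² = 72.5910644293²
eq3: (x − 2.839)² + (y + 18.726)² = 45.9334260037²
eq2−eq1, eq2−eq3 (x²,y² cancel):
  93.012·x + 71.028·y = 3950.820600
  37.310·x + 47.222·y = 1475.738583
det = 93.012·47.222 − 71.028·37.310 = 1742.157984
x = (3950.820600·47.222 − 71.028·1475.738583) / 1742.157984 = 46.922777
y = (93.012·1475.738583 − 3950.820600·37.310) / 1742.157984 = -5.822503
|P − Q| = √((46.922777 − -49.459)² + (-5.822503 − -28.662)²) = 99.050944

99.051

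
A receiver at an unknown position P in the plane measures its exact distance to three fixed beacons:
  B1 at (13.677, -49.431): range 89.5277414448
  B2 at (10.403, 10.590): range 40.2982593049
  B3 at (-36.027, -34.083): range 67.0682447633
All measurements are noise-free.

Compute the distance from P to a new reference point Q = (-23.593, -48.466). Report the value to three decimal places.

80.332

eq1: (x − 13.677)² + (y + 49.431)² = 89.5277414448²
eq2: (x − 10.403)² + (y − 10.590)² = 40.2982593049²
eq3: (x + 36.027)² + (y + 34.083)² = 67.0682447633²
eq3−eq1, eq3−eq2 (x²,y² cancel):
  99.408·x − 30.696·y = -3346.178561
  92.860·x + 89.346·y = 634.974644
det = 99.408·89.346 − -30.696·92.860 = 11732.137728
x = (-3346.178561·89.346 − -30.696·634.974644) / 11732.137728 = -23.821446
y = (99.408·634.974644 − -3346.178561·92.860) / 11732.137728 = 31.865267
|P − Q| = √((-23.821446 − -23.593)² + (31.865267 − -48.466)²) = 80.331592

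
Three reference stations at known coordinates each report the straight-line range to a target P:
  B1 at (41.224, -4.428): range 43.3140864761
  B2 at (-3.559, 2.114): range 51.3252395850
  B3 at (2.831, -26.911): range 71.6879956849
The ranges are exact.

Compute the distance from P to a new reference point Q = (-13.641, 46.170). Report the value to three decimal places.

eq1: (x − 41.224)² + (y + 4.428)² = 43.3140864761²
eq2: (x + 3.559)² + (y − 2.114)² = 51.3252395850²
eq3: (x − 2.831)² + (y + 26.911)² = 71.6879956849²
eq2−eq3, eq2−eq1 (x²,y² cancel):
  12.780·x − 58.050·y = -1789.807502
  89.566·x − 13.084·y = 2460.060014
det = 12.780·-13.084 − -58.050·89.566 = 5032.092780
x = (-1789.807502·-13.084 − -58.050·2460.060014) / 5032.092780 = 33.032842
y = (12.780·2460.060014 − -1789.807502·89.566) / 5032.092780 = 38.104517
|P − Q| = √((33.032842 − -13.641)² + (38.104517 − 46.170)²) = 47.365594

47.366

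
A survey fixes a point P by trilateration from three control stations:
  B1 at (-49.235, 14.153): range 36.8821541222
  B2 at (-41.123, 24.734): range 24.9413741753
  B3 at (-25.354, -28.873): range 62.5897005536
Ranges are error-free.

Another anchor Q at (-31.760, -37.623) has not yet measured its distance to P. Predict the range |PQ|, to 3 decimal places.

eq1: (x + 49.235)² + (y − 14.153)² = 36.8821541222²
eq2: (x + 41.123)² + (y − 24.734)² = 24.9413741753²
eq3: (x + 25.354)² + (y + 28.873)² = 62.5897005536²
eq3−eq2, eq3−eq1 (x²,y² cancel):
  -31.538·x + 107.214·y = 4121.794910
  -47.762·x + 86.052·y = 3705.094512
det = -31.538·86.052 − 107.214·-47.762 = 2406.847092
x = (4121.794910·86.052 − 107.214·3705.094512) / 2406.847092 = -17.678442
y = (-31.538·3705.094512 − 4121.794910·-47.762) / 2406.847092 = 33.244280
|P − Q| = √((-17.678442 − -31.760)² + (33.244280 − -37.623)²) = 72.252762

72.253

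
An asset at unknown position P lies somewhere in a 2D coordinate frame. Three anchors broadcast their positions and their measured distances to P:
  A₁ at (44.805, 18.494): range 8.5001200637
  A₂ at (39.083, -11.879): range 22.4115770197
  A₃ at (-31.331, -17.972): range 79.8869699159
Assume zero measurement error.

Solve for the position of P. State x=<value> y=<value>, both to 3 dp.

x=43.461 y=10.101

eq1: (x − 44.805)² + (y − 18.494)² = 8.5001200637²
eq2: (x − 39.083)² + (y + 11.879)² = 22.4115770197²
eq3: (x + 31.331)² + (y + 17.972)² = 79.8869699159²
eq1−eq3, eq1−eq2 (x²,y² cancel):
  -152.272·x − 72.932·y = -7354.567637
  -11.444·x − 60.746·y = -1110.951274
det = -152.272·-60.746 − -72.932·-11.444 = 8415.281104
x = (-7354.567637·-60.746 − -72.932·-1110.951274) / 8415.281104 = 43.461016
y = (-152.272·-1110.951274 − -7354.567637·-11.444) / 8415.281104 = 10.100803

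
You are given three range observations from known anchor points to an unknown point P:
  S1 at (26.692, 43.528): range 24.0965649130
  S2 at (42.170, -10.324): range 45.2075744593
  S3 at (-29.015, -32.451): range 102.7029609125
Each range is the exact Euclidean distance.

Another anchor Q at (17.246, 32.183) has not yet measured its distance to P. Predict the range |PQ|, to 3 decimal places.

31.809

eq1: (x − 26.692)² + (y − 43.528)² = 24.0965649130²
eq2: (x − 42.170)² + (y + 10.324)² = 45.2075744593²
eq3: (x + 29.015)² + (y + 32.451)² = 102.7029609125²
eq3−eq1, eq3−eq2 (x²,y² cancel):
  111.414·x + 151.958·y = 10679.465762
  142.370·x + 44.254·y = 8494.129642
det = 111.414·44.254 − 151.958·142.370 = -16703.745304
x = (10679.465762·44.254 − 151.958·8494.129642) / -16703.745304 = 48.979547
y = (111.414·8494.129642 − 10679.465762·142.370) / -16703.745304 = 34.367776
|P − Q| = √((48.979547 − 17.246)² + (34.367776 − 32.183)²) = 31.808666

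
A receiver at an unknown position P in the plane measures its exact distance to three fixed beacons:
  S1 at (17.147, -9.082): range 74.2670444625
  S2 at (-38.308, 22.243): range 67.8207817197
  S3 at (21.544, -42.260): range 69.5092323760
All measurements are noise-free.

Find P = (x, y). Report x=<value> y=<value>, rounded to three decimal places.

eq1: (x − 17.147)² + (y + 9.082)² = 74.2670444625²
eq2: (x + 38.308)² + (y − 22.243)² = 67.8207817197²
eq3: (x − 21.544)² + (y + 42.260)² = 69.5092323760²
eq2−eq1, eq2−eq3 (x²,y² cancel):
  110.910·x − 62.650·y = -2501.687040
  119.704·x − 129.006·y = 55.922671
det = 110.910·-129.006 − -62.650·119.704 = -6808.599860
x = (-2501.687040·-129.006 − -62.650·55.922671) / -6808.599860 = -47.915313
y = (110.910·55.922671 − -2501.687040·119.704) / -6808.599860 = -44.893860

x=-47.915 y=-44.894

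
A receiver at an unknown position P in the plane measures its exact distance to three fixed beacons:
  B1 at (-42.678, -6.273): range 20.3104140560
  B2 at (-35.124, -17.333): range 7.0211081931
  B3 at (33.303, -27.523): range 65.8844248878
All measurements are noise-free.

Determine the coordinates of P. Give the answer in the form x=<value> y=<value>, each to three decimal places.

x=-32.478 y=-23.837

eq1: (x + 42.678)² + (y + 6.273)² = 20.3104140560²
eq2: (x + 35.124)² + (y + 17.333)² = 7.0211081931²
eq3: (x − 33.303)² + (y + 27.523)² = 65.8844248878²
eq1−eq2, eq1−eq3 (x²,y² cancel):
  15.108·x − 22.120·y = 36.583011
  151.962·x − 42.500·y = -3922.401399
det = 15.108·-42.500 − -22.120·151.962 = 2719.309440
x = (36.583011·-42.500 − -22.120·-3922.401399) / 2719.309440 = -32.478208
y = (15.108·-3922.401399 − 36.583011·151.962) / 2719.309440 = -23.836518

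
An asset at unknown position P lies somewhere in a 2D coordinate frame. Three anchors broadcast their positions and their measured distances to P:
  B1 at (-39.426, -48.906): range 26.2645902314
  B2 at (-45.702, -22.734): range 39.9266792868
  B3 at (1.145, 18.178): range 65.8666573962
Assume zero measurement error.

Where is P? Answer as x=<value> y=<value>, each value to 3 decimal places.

x=-13.314 y=-46.082

eq1: (x + 39.426)² + (y + 48.906)² = 26.2645902314²
eq2: (x + 45.702)² + (y + 22.734)² = 39.9266792868²
eq3: (x − 1.145)² + (y − 18.178)² = 65.8666573962²
eq3−eq2, eq3−eq1 (x²,y² cancel):
  -93.694·x − 81.824·y = 5018.033689
  -81.142·x − 134.168·y = 7263.043460
det = -93.694·-134.168 − -81.824·-81.142 = 5931.373584
x = (5018.033689·-134.168 − -81.824·7263.043460) / 5931.373584 = -13.313657
y = (-93.694·7263.043460 − 5018.033689·-81.142) / 5931.373584 = -46.082126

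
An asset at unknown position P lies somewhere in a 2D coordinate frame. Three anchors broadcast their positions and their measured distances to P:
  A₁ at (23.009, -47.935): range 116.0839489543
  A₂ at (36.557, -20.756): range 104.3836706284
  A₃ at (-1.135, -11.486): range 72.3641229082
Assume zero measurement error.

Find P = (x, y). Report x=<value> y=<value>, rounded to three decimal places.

x=-41.442 y=48.613

eq1: (x − 23.009)² + (y + 47.935)² = 116.0839489543²
eq2: (x − 36.557)² + (y + 20.756)² = 104.3836706284²
eq3: (x + 1.135)² + (y + 11.486)² = 72.3641229082²
eq3−eq1, eq3−eq2 (x²,y² cancel):
  48.288·x − 72.898·y = -5544.955036
  75.384·x − 18.540·y = -4025.375046
det = 48.288·-18.540 − -72.898·75.384 = 4600.083312
x = (-5544.955036·-18.540 − -72.898·-4025.375046) / 4600.083312 = -41.442363
y = (48.288·-4025.375046 − -5544.955036·75.384) / 4600.083312 = 48.612941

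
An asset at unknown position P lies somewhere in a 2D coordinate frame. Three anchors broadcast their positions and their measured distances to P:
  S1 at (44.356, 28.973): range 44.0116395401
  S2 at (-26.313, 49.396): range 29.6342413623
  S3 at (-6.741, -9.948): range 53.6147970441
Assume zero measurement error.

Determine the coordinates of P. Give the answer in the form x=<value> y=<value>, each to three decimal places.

eq1: (x − 44.356)² + (y − 28.973)² = 44.0116395401²
eq2: (x + 26.313)² + (y − 49.396)² = 29.6342413623²
eq3: (x + 6.741)² + (y + 9.948)² = 53.6147970441²
eq2−eq3, eq2−eq1 (x²,y² cancel):
  39.144·x − 118.688·y = -4984.293201
  141.338·x − 40.846·y = -1384.285474
det = 39.144·-40.846 − -118.688·141.338 = 15176.248720
x = (-4984.293201·-40.846 − -118.688·-1384.285474) / 15176.248720 = 2.588938
y = (39.144·-1384.285474 − -4984.293201·141.338) / 15176.248720 = 42.848768

x=2.589 y=42.849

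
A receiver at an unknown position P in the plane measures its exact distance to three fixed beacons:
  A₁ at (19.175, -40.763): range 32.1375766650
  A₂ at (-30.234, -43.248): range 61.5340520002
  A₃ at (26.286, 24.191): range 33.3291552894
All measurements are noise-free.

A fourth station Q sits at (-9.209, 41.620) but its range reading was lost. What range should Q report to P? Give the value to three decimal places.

58.482

eq1: (x − 19.175)² + (y + 40.763)² = 32.1375766650²
eq2: (x + 30.234)² + (y + 43.248)² = 61.5340520002²
eq3: (x − 26.286)² + (y − 24.191)² = 33.3291552894²
eq2−eq3, eq2−eq1 (x²,y² cancel):
  113.040·x + 134.878·y = 1167.280980
  98.818·x + 4.970·y = 1998.434256
det = 113.040·4.970 − 134.878·98.818 = -12766.565404
x = (1167.280980·4.970 − 134.878·1998.434256) / -12766.565404 = 20.658918
y = (113.040·1998.434256 − 1167.280980·98.818) / -12766.565404 = -8.659701
|P − Q| = √((20.658918 − -9.209)² + (-8.659701 − 41.620)²) = 58.481970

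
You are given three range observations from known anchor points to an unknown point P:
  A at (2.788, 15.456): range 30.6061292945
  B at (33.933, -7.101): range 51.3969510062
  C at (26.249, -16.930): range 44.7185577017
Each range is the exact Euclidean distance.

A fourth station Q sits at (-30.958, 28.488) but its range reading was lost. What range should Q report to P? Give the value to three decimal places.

eq1: (x − 2.788)² + (y − 15.456)² = 30.6061292945²
eq2: (x − 33.933)² + (y + 7.101)² = 51.3969510062²
eq3: (x − 26.249)² + (y + 16.930)² = 44.7185577017²
eq1−eq3, eq1−eq2 (x²,y² cancel):
  46.922·x − 64.772·y = -334.040232
  62.290·x − 45.114·y = -749.699612
det = 46.922·-45.114 − -64.772·62.290 = 1917.808772
x = (-334.040232·-45.114 − -64.772·-749.699612) / 1917.808772 = -17.462457
y = (46.922·-749.699612 − -334.040232·62.290) / 1917.808772 = -7.492947
|P − Q| = √((-17.462457 − -30.958)² + (-7.492947 − 28.488)²) = 38.428612

38.429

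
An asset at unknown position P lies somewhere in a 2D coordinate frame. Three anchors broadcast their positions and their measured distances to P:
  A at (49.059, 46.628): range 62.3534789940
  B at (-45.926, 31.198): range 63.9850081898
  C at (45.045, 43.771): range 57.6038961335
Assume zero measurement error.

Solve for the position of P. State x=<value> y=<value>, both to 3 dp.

x=9.186 y=-1.310

eq1: (x − 49.059)² + (y − 46.628)² = 62.3534789940²
eq2: (x + 45.926)² + (y − 31.198)² = 63.9850081898²
eq3: (x − 45.045)² + (y − 43.771)² = 57.6038961335²
eq2−eq1, eq2−eq3 (x²,y² cancel):
  189.970·x + 30.860·y = 1704.568115
  181.942·x + 25.146·y = 1638.312209
det = 189.970·25.146 − 30.860·181.942 = -837.744500
x = (1704.568115·25.146 − 30.860·1638.312209) / -837.744500 = 9.185671
y = (189.970·1638.312209 − 1704.568115·181.942) / -837.744500 = -1.310230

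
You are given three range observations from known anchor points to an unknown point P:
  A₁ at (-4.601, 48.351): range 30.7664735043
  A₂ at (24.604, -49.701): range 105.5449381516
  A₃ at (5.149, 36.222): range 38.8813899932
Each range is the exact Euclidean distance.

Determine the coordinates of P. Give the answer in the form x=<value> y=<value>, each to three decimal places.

eq1: (x + 4.601)² + (y − 48.351)² = 30.7664735043²
eq2: (x − 24.604)² + (y + 49.701)² = 105.5449381516²
eq3: (x − 5.149)² + (y − 36.222)² = 38.8813899932²
eq2−eq1, eq2−eq3 (x²,y² cancel):
  -58.410·x + 196.104·y = 9476.600263
  -38.910·x + 171.846·y = 7890.970750
det = -58.410·171.846 − 196.104·-38.910 = -2407.118220
x = (9476.600263·171.846 − 196.104·7890.970750) / -2407.118220 = -33.677166
y = (-58.410·7890.970750 − 9476.600263·-38.910) / -2407.118220 = 38.293543

x=-33.677 y=38.294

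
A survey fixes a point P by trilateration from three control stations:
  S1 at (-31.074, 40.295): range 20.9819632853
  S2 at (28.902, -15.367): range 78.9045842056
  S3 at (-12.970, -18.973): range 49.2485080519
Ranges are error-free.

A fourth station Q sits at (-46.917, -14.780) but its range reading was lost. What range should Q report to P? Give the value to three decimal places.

36.980

eq1: (x + 31.074)² + (y − 40.295)² = 20.9819632853²
eq2: (x − 28.902)² + (y + 15.367)² = 78.9045842056²
eq3: (x + 12.970)² + (y + 18.973)² = 49.2485080519²
eq2−eq1, eq2−eq3 (x²,y² cancel):
  -119.952·x + 111.324·y = 7303.500833
  -83.744·x − 7.212·y = 3257.243199
det = -119.952·-7.212 − 111.324·-83.744 = 10187.810880
x = (7303.500833·-7.212 − 111.324·3257.243199) / 10187.810880 = -40.762652
y = (-119.952·3257.243199 − 7303.500833·-83.744) / 10187.810880 = 21.683906
|P − Q| = √((-40.762652 − -46.917)² + (21.683906 − -14.780)²) = 36.979622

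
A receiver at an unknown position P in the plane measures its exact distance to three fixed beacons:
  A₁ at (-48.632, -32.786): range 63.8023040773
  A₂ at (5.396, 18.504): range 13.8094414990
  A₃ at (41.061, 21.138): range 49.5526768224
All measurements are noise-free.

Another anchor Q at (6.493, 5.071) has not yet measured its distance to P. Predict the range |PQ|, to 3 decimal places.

18.770

eq1: (x + 48.632)² + (y + 32.786)² = 63.8023040773²
eq2: (x − 5.396)² + (y − 18.504)² = 13.8094414990²
eq3: (x − 41.061)² + (y − 21.138)² = 49.5526768224²
eq3−eq1, eq3−eq2 (x²,y² cancel):
  -179.386·x − 107.848·y = -308.093770
  -71.330·x − 5.268·y = 503.461173
det = -179.386·-5.268 − -107.848·-71.330 = -6747.792392
x = (-308.093770·-5.268 − -107.848·503.461173) / -6747.792392 = -8.287202
y = (-179.386·503.461173 − -308.093770·-71.330) / -6747.792392 = 16.641030
|P − Q| = √((-8.287202 − 6.493)² + (16.641030 − 5.071)²) = 18.770188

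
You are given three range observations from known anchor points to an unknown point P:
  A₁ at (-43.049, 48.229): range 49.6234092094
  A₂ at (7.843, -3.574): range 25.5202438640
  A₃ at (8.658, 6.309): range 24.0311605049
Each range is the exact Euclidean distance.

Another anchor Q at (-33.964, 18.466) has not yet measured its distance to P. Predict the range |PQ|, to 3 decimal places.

eq1: (x + 43.049)² + (y − 48.229)² = 49.6234092094²
eq2: (x − 7.843)² + (y + 3.574)² = 25.5202438640²
eq3: (x − 8.658)² + (y − 6.309)² = 24.0311605049²
eq1−eq2, eq1−eq3 (x²,y² cancel):
  101.784·x − 103.606·y = -2293.766822
  103.414·x − 83.840·y = -2179.502331
det = 101.784·-83.840 − -103.606·103.414 = 2180.740324
x = (-2293.766822·-83.840 − -103.606·-2179.502331) / 2180.740324 = -15.361805
y = (101.784·-2179.502331 − -2293.766822·103.414) / 2180.740324 = 7.047669
|P − Q| = √((-15.361805 − -33.964)² + (7.047669 − 18.466)²) = 21.827046

21.827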